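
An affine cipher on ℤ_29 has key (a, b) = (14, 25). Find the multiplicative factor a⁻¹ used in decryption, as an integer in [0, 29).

27

gcd(29, 14) by repeated division:
29 = 2·14 + 1
14 = 14·1 + 0
Since gcd(14, 29) = 1, back-substitute to write 1 as a combination:
1 = 29 − 2·14
Thus 14·(-2) ≡ 1 (mod 29); reducing, -2 mod 29 = 27.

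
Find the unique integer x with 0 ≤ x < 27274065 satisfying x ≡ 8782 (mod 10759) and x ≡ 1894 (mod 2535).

Write x = 8782 + 10759·k. Then 10759·k ≡ 1894 − 8782 ≡ 717 (mod 2535).
Need 10759⁻¹ mod 2535. Extended Euclid on (2535, 619):
2535 = 4×619 + 59
619 = 10×59 + 29
59 = 2×29 + 1
29 = 29×1 + 0
Back-substitute:
1 = 59 − 2·29
1 = −2·619 + 21·59
1 = 21·2535 − 86·619
10759⁻¹ ≡ 2449 (mod 2535), so k ≡ 2449·717 ≡ 1713 (mod 2535).
x = 8782 + 10759·1713 = 18438949.

18438949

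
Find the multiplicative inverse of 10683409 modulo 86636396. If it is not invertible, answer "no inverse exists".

Compute gcd(10683409, 86636396):
86636396 = 8·10683409 + 1169124
10683409 = 9·1169124 + 161293
1169124 = 7·161293 + 40073
161293 = 4·40073 + 1001
40073 = 40·1001 + 33
1001 = 30·33 + 11
33 = 3·11 + 0
gcd(10683409, 86636396) = 11 ≠ 1, so 10683409 has no multiplicative inverse modulo 86636396.

no inverse exists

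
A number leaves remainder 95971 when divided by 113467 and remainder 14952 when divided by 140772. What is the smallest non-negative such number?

11599486980

Write x = 95971 + 113467·k. Then 113467·k ≡ 14952 − 95971 ≡ 59753 (mod 140772).
Need 113467⁻¹ mod 140772. Extended Euclid on (140772, 113467):
140772 = 1·113467 + 27305
113467 = 4·27305 + 4247
27305 = 6·4247 + 1823
4247 = 2·1823 + 601
1823 = 3·601 + 20
601 = 30·20 + 1
20 = 20·1 + 0
Back-substitute:
1 = 601 − 30·20
1 = −30·1823 + 91·601
1 = 91·4247 − 212·1823
1 = −212·27305 + 1363·4247
1 = 1363·113467 − 5664·27305
1 = −5664·140772 + 7027·113467
113467⁻¹ ≡ 7027 (mod 140772), so k ≡ 7027·59753 ≡ 102227 (mod 140772).
x = 95971 + 113467·102227 = 11599486980.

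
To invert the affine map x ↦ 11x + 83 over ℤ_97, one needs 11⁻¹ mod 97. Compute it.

Extended Euclidean algorithm:
97 = 8·11 + 9
11 = 1·9 + 2
9 = 4·2 + 1
2 = 2·1 + 0
Since gcd(11, 97) = 1, back-substitute to write 1 as a combination:
1 = 9 − 4·2
1 = −4·11 + 5·9
1 = 5·97 − 44·11
So 11·(-44) ≡ 1 (mod 97), and -44 ≡ 53 (mod 97).

53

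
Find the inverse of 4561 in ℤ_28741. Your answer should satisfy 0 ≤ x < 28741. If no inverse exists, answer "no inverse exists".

857

Extended Euclidean algorithm:
28741 = 6×4561 + 1375
4561 = 3×1375 + 436
1375 = 3×436 + 67
436 = 6×67 + 34
67 = 1×34 + 33
34 = 1×33 + 1
33 = 33×1 + 0
gcd = 1, so the inverse exists. Back-substitute:
1 = 34 − 33
1 = −67 + 2·34
1 = 2·436 − 13·67
1 = −13·1375 + 41·436
1 = 41·4561 − 136·1375
1 = −136·28741 + 857·4561
So 4561·857 ≡ 1 (mod 28741).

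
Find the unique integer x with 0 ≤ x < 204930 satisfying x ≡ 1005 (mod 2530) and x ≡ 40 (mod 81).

109795

Write x = 1005 + 2530·k. Then 2530·k ≡ 40 − 1005 ≡ 7 (mod 81).
Need 2530⁻¹ mod 81. Extended Euclid on (81, 19):
81 = 4×19 + 5
19 = 3×5 + 4
5 = 1×4 + 1
4 = 4×1 + 0
Back-substitute:
1 = 5 − 4
1 = −19 + 4·5
1 = 4·81 − 17·19
2530⁻¹ ≡ 64 (mod 81), so k ≡ 64·7 ≡ 43 (mod 81).
x = 1005 + 2530·43 = 109795.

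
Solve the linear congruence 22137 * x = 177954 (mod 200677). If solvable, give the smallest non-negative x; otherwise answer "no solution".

First find gcd(22137, 200677):
200677 = 9*22137 + 1444
22137 = 15*1444 + 477
1444 = 3*477 + 13
477 = 36*13 + 9
13 = 1*9 + 4
9 = 2*4 + 1
4 = 4*1 + 0
gcd = 1, so a unique solution mod 200677 exists.
Back-substitute for the Bézout coefficients:
1 = 9 − 2·4
1 = −2·13 + 3·9
1 = 3·477 − 110·13
1 = −110·1444 + 333·477
1 = 333·22137 − 5105·1444
1 = −5105·200677 + 46278·22137
So 22137·(46278) ≡ 1 (mod 200677), giving 22137⁻¹ ≡ 46278.
x ≡ 22137⁻¹·177954 ≡ 46278·177954 ≡ 173163 (mod 200677).

173163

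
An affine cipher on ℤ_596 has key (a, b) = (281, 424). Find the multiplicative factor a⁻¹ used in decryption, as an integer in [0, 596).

333

gcd(596, 281) by repeated division:
596 = 2×281 + 34
281 = 8×34 + 9
34 = 3×9 + 7
9 = 1×7 + 2
7 = 3×2 + 1
2 = 2×1 + 0
Since gcd(281, 596) = 1, back-substitute to write 1 as a combination:
1 = 7 − 3·2
1 = −3·9 + 4·7
1 = 4·34 − 15·9
1 = −15·281 + 124·34
1 = 124·596 − 263·281
Hence 281⁻¹ ≡ -263 ≡ 333 (mod 596).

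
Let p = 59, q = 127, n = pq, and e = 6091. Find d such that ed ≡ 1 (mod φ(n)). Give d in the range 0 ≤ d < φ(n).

φ(n) = (p−1)(q−1) = 58·126 = 7308.
Need d with 6091·d ≡ 1 (mod 7308). Apply the extended Euclidean algorithm:
7308 = 1·6091 + 1217
6091 = 5·1217 + 6
1217 = 202·6 + 5
6 = 1·5 + 1
5 = 5·1 + 0
Back-substitute:
1 = 6 − 5
1 = −1217 + 203·6
1 = 203·6091 − 1016·1217
1 = −1016·7308 + 1219·6091
So 6091·1219 ≡ 1 (mod 7308), hence d = 1219.

1219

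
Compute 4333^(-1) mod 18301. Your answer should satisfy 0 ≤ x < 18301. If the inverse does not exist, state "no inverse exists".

Apply the Euclidean algorithm to 18301 and 4333:
18301 = 4·4333 + 969
4333 = 4·969 + 457
969 = 2·457 + 55
457 = 8·55 + 17
55 = 3·17 + 4
17 = 4·4 + 1
4 = 4·1 + 0
gcd = 1, so the inverse exists. Back-substitute:
1 = 17 − 4·4
1 = −4·55 + 13·17
1 = 13·457 − 108·55
1 = −108·969 + 229·457
1 = 229·4333 − 1024·969
1 = −1024·18301 + 4325·4333
So 4333·4325 ≡ 1 (mod 18301).

4325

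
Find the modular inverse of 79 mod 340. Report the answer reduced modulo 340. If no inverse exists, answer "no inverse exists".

99

Run Euclid on (340, 79):
340 = 4×79 + 24
79 = 3×24 + 7
24 = 3×7 + 3
7 = 2×3 + 1
3 = 3×1 + 0
gcd = 1, so the inverse exists. Back-substitute:
1 = 7 − 2·3
1 = −2·24 + 7·7
1 = 7·79 − 23·24
1 = −23·340 + 99·79
So 79·99 ≡ 1 (mod 340).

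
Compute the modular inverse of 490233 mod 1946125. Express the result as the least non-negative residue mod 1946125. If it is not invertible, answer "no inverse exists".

Extended Euclidean algorithm:
1946125 = 3·490233 + 475426
490233 = 1·475426 + 14807
475426 = 32·14807 + 1602
14807 = 9·1602 + 389
1602 = 4·389 + 46
389 = 8·46 + 21
46 = 2·21 + 4
21 = 5·4 + 1
4 = 4·1 + 0
Since gcd(490233, 1946125) = 1, back-substitute to write 1 as a combination:
1 = 21 − 5·4
1 = −5·46 + 11·21
1 = 11·389 − 93·46
1 = −93·1602 + 383·389
1 = 383·14807 − 3540·1602
1 = −3540·475426 + 113663·14807
1 = 113663·490233 − 117203·475426
1 = −117203·1946125 + 465272·490233
So 490233·465272 ≡ 1 (mod 1946125).

465272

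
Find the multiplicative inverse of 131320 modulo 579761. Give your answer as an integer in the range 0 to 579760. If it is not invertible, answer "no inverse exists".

no inverse exists

Euclidean algorithm on 579761, 131320:
579761 = 4×131320 + 54481
131320 = 2×54481 + 22358
54481 = 2×22358 + 9765
22358 = 2×9765 + 2828
9765 = 3×2828 + 1281
2828 = 2×1281 + 266
1281 = 4×266 + 217
266 = 1×217 + 49
217 = 4×49 + 21
49 = 2×21 + 7
21 = 3×7 + 0
gcd(131320, 579761) = 7 ≠ 1, so 131320 has no multiplicative inverse modulo 579761.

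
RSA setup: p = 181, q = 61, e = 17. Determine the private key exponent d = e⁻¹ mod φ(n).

6353

φ(n) = (p−1)(q−1) = 180·60 = 10800.
Need d with 17·d ≡ 1 (mod 10800). Apply the extended Euclidean algorithm:
10800 = 635*17 + 5
17 = 3*5 + 2
5 = 2*2 + 1
2 = 2*1 + 0
Back-substitute:
1 = 5 − 2·2
1 = −2·17 + 7·5
1 = 7·10800 − 4447·17
So 17·(-4447) ≡ 1 (mod 10800), hence d ≡ -4447 ≡ 6353 (mod 10800).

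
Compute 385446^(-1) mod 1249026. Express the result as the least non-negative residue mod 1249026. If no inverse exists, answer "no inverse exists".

Euclidean algorithm on 1249026, 385446:
1249026 = 3·385446 + 92688
385446 = 4·92688 + 14694
92688 = 6·14694 + 4524
14694 = 3·4524 + 1122
4524 = 4·1122 + 36
1122 = 31·36 + 6
36 = 6·6 + 0
gcd(385446, 1249026) = 6 ≠ 1, so 385446 has no multiplicative inverse modulo 1249026.

no inverse exists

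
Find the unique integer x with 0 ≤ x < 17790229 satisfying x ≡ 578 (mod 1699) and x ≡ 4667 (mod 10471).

Write x = 578 + 1699·k. Then 1699·k ≡ 4667 − 578 ≡ 4089 (mod 10471).
Need 1699⁻¹ mod 10471. Extended Euclid on (10471, 1699):
10471 = 6·1699 + 277
1699 = 6·277 + 37
277 = 7·37 + 18
37 = 2·18 + 1
18 = 18·1 + 0
Back-substitute:
1 = 37 − 2·18
1 = −2·277 + 15·37
1 = 15·1699 − 92·277
1 = −92·10471 + 567·1699
1699⁻¹ ≡ 567 (mod 10471), so k ≡ 567·4089 ≡ 4372 (mod 10471).
x = 578 + 1699·4372 = 7428606.

7428606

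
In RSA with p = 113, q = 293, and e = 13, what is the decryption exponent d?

25157

φ(n) = (p−1)(q−1) = 112·292 = 32704.
Need d with 13·d ≡ 1 (mod 32704). Apply the extended Euclidean algorithm:
32704 = 2515*13 + 9
13 = 1*9 + 4
9 = 2*4 + 1
4 = 4*1 + 0
Back-substitute:
1 = 9 − 2·4
1 = −2·13 + 3·9
1 = 3·32704 − 7547·13
So 13·(-7547) ≡ 1 (mod 32704), hence d ≡ -7547 ≡ 25157 (mod 32704).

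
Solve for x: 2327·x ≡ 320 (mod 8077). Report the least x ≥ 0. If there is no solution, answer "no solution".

6897

First find gcd(2327, 8077):
8077 = 3×2327 + 1096
2327 = 2×1096 + 135
1096 = 8×135 + 16
135 = 8×16 + 7
16 = 2×7 + 2
7 = 3×2 + 1
2 = 2×1 + 0
gcd = 1, so a unique solution mod 8077 exists.
Back-substitute for the Bézout coefficients:
1 = 7 − 3·2
1 = −3·16 + 7·7
1 = 7·135 − 59·16
1 = −59·1096 + 479·135
1 = 479·2327 − 1017·1096
1 = −1017·8077 + 3530·2327
So 2327·(3530) ≡ 1 (mod 8077), giving 2327⁻¹ ≡ 3530.
x ≡ 2327⁻¹·320 ≡ 3530·320 ≡ 6897 (mod 8077).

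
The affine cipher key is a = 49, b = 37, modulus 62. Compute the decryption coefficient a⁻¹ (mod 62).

Apply the Euclidean algorithm to 62 and 49:
62 = 1·49 + 13
49 = 3·13 + 10
13 = 1·10 + 3
10 = 3·3 + 1
3 = 3·1 + 0
Since gcd(49, 62) = 1, back-substitute to write 1 as a combination:
1 = 10 − 3·3
1 = −3·13 + 4·10
1 = 4·49 − 15·13
1 = −15·62 + 19·49
So 49·19 ≡ 1 (mod 62).

19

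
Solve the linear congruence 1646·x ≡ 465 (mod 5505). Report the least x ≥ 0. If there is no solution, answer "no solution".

4920

First find gcd(1646, 5505):
5505 = 3*1646 + 567
1646 = 2*567 + 512
567 = 1*512 + 55
512 = 9*55 + 17
55 = 3*17 + 4
17 = 4*4 + 1
4 = 4*1 + 0
gcd = 1, so a unique solution mod 5505 exists.
Back-substitute for the Bézout coefficients:
1 = 17 − 4·4
1 = −4·55 + 13·17
1 = 13·512 − 121·55
1 = −121·567 + 134·512
1 = 134·1646 − 389·567
1 = −389·5505 + 1301·1646
So 1646·(1301) ≡ 1 (mod 5505), giving 1646⁻¹ ≡ 1301.
x ≡ 1646⁻¹·465 ≡ 1301·465 ≡ 4920 (mod 5505).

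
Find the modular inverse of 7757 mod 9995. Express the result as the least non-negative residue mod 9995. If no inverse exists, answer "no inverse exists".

Extended Euclidean algorithm:
9995 = 1·7757 + 2238
7757 = 3·2238 + 1043
2238 = 2·1043 + 152
1043 = 6·152 + 131
152 = 1·131 + 21
131 = 6·21 + 5
21 = 4·5 + 1
5 = 5·1 + 0
The gcd is 1. Working backward:
1 = 21 − 4·5
1 = −4·131 + 25·21
1 = 25·152 − 29·131
1 = −29·1043 + 199·152
1 = 199·2238 − 427·1043
1 = −427·7757 + 1480·2238
1 = 1480·9995 − 1907·7757
So 7757·(-1907) ≡ 1 (mod 9995), and -1907 ≡ 8088 (mod 9995).

8088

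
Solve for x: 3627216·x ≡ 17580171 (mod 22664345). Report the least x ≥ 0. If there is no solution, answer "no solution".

984936

First find gcd(3627216, 22664345):
22664345 = 6×3627216 + 901049
3627216 = 4×901049 + 23020
901049 = 39×23020 + 3269
23020 = 7×3269 + 137
3269 = 23×137 + 118
137 = 1×118 + 19
118 = 6×19 + 4
19 = 4×4 + 3
4 = 1×3 + 1
3 = 3×1 + 0
gcd = 1, so a unique solution mod 22664345 exists.
Back-substitute for the Bézout coefficients:
1 = 4 − 3
1 = −19 + 5·4
1 = 5·118 − 31·19
1 = −31·137 + 36·118
1 = 36·3269 − 859·137
1 = −859·23020 + 6049·3269
1 = 6049·901049 − 236770·23020
1 = −236770·3627216 + 953129·901049
1 = 953129·22664345 − 5955544·3627216
So 3627216·(-5955544) ≡ 1 (mod 22664345), giving 3627216⁻¹ ≡ 16708801.
x ≡ 3627216⁻¹·17580171 ≡ 16708801·17580171 ≡ 984936 (mod 22664345).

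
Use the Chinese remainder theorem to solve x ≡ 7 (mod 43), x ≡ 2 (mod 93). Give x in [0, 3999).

1211

Write x = 7 + 43·k. Then 43·k ≡ 2 − 7 ≡ 88 (mod 93).
Need 43⁻¹ mod 93. Extended Euclid on (93, 43):
93 = 2·43 + 7
43 = 6·7 + 1
7 = 7·1 + 0
Back-substitute:
1 = 43 − 6·7
1 = −6·93 + 13·43
43⁻¹ ≡ 13 (mod 93), so k ≡ 13·88 ≡ 28 (mod 93).
x = 7 + 43·28 = 1211.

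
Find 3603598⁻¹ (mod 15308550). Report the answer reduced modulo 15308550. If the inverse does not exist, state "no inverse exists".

Compute gcd(3603598, 15308550):
15308550 = 4*3603598 + 894158
3603598 = 4*894158 + 26966
894158 = 33*26966 + 4280
26966 = 6*4280 + 1286
4280 = 3*1286 + 422
1286 = 3*422 + 20
422 = 21*20 + 2
20 = 10*2 + 0
Since gcd = 2 > 1, 3603598 is not a unit mod 15308550.

no inverse exists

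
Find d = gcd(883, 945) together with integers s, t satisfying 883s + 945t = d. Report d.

Euclidean algorithm:
945 = 1×883 + 62
883 = 14×62 + 15
62 = 4×15 + 2
15 = 7×2 + 1
2 = 2×1 + 0
gcd(883, 945) = 1.
Back-substituting:
1 = 15 − 7·2
1 = −7·62 + 29·15
1 = 29·883 − 413·62
1 = −413·945 + 442·883
So 1 = (-413)·945 + (442)·883.

1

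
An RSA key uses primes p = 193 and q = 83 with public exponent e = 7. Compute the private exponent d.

φ(n) = (p−1)(q−1) = 192·82 = 15744.
Need d with 7·d ≡ 1 (mod 15744). Apply the extended Euclidean algorithm:
15744 = 2249·7 + 1
7 = 7·1 + 0
Back-substitute:
1 = 15744 − 2249·7
So 7·(-2249) ≡ 1 (mod 15744), hence d ≡ -2249 ≡ 13495 (mod 15744).

13495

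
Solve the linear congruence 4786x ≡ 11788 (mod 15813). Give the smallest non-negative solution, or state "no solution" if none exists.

280

First find gcd(4786, 15813):
15813 = 3·4786 + 1455
4786 = 3·1455 + 421
1455 = 3·421 + 192
421 = 2·192 + 37
192 = 5·37 + 7
37 = 5·7 + 2
7 = 3·2 + 1
2 = 2·1 + 0
gcd = 1, so a unique solution mod 15813 exists.
Back-substitute for the Bézout coefficients:
1 = 7 − 3·2
1 = −3·37 + 16·7
1 = 16·192 − 83·37
1 = −83·421 + 182·192
1 = 182·1455 − 629·421
1 = −629·4786 + 2069·1455
1 = 2069·15813 − 6836·4786
So 4786·(-6836) ≡ 1 (mod 15813), giving 4786⁻¹ ≡ 8977.
x ≡ 4786⁻¹·11788 ≡ 8977·11788 ≡ 280 (mod 15813).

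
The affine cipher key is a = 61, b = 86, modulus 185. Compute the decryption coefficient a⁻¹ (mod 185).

91

Apply the Euclidean algorithm to 185 and 61:
185 = 3×61 + 2
61 = 30×2 + 1
2 = 2×1 + 0
The gcd is 1. Working backward:
1 = 61 − 30·2
1 = −30·185 + 91·61
So 61·91 ≡ 1 (mod 185).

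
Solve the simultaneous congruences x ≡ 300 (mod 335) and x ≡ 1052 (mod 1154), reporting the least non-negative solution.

Write x = 300 + 335·k. Then 335·k ≡ 1052 − 300 ≡ 752 (mod 1154).
Need 335⁻¹ mod 1154. Extended Euclid on (1154, 335):
1154 = 3·335 + 149
335 = 2·149 + 37
149 = 4·37 + 1
37 = 37·1 + 0
Back-substitute:
1 = 149 − 4·37
1 = −4·335 + 9·149
1 = 9·1154 − 31·335
335⁻¹ ≡ 1123 (mod 1154), so k ≡ 1123·752 ≡ 922 (mod 1154).
x = 300 + 335·922 = 309170.

309170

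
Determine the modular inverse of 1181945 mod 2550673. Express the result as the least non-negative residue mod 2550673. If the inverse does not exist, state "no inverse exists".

Apply the Euclidean algorithm to 2550673 and 1181945:
2550673 = 2·1181945 + 186783
1181945 = 6·186783 + 61247
186783 = 3·61247 + 3042
61247 = 20·3042 + 407
3042 = 7·407 + 193
407 = 2·193 + 21
193 = 9·21 + 4
21 = 5·4 + 1
4 = 4·1 + 0
gcd = 1, so the inverse exists. Back-substitute:
1 = 21 − 5·4
1 = −5·193 + 46·21
1 = 46·407 − 97·193
1 = −97·3042 + 725·407
1 = 725·61247 − 14597·3042
1 = −14597·186783 + 44516·61247
1 = 44516·1181945 − 281693·186783
1 = −281693·2550673 + 607902·1181945
So 1181945·607902 ≡ 1 (mod 2550673).

607902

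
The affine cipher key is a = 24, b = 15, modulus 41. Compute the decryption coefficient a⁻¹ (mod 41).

12

gcd(41, 24) by repeated division:
41 = 1*24 + 17
24 = 1*17 + 7
17 = 2*7 + 3
7 = 2*3 + 1
3 = 3*1 + 0
The gcd is 1. Working backward:
1 = 7 − 2·3
1 = −2·17 + 5·7
1 = 5·24 − 7·17
1 = −7·41 + 12·24
So 24·12 ≡ 1 (mod 41).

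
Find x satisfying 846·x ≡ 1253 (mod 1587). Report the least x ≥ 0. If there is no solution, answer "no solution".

gcd(846, 1587):
1587 = 1×846 + 741
846 = 1×741 + 105
741 = 7×105 + 6
105 = 17×6 + 3
6 = 2×3 + 0
gcd = 3, but 3 ∤ 1253, so the congruence has no solution.

no solution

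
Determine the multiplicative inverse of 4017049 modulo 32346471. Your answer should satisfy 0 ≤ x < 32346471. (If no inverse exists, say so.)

Run Euclid on (32346471, 4017049):
32346471 = 8·4017049 + 210079
4017049 = 19·210079 + 25548
210079 = 8·25548 + 5695
25548 = 4·5695 + 2768
5695 = 2·2768 + 159
2768 = 17·159 + 65
159 = 2·65 + 29
65 = 2·29 + 7
29 = 4·7 + 1
7 = 7·1 + 0
gcd = 1, so the inverse exists. Back-substitute:
1 = 29 − 4·7
1 = −4·65 + 9·29
1 = 9·159 − 22·65
1 = −22·2768 + 383·159
1 = 383·5695 − 788·2768
1 = −788·25548 + 3535·5695
1 = 3535·210079 − 29068·25548
1 = −29068·4017049 + 555827·210079
1 = 555827·32346471 − 4475684·4017049
So 4017049·(-4475684) ≡ 1 (mod 32346471), and -4475684 ≡ 27870787 (mod 32346471).

27870787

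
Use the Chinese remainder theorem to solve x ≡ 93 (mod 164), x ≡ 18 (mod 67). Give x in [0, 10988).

5177

Write x = 93 + 164·k. Then 164·k ≡ 18 − 93 ≡ 59 (mod 67).
Need 164⁻¹ mod 67. Extended Euclid on (67, 30):
67 = 2*30 + 7
30 = 4*7 + 2
7 = 3*2 + 1
2 = 2*1 + 0
Back-substitute:
1 = 7 − 3·2
1 = −3·30 + 13·7
1 = 13·67 − 29·30
164⁻¹ ≡ 38 (mod 67), so k ≡ 38·59 ≡ 31 (mod 67).
x = 93 + 164·31 = 5177.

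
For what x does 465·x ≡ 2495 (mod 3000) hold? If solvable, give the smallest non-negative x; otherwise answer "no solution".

no solution

gcd(465, 3000):
3000 = 6×465 + 210
465 = 2×210 + 45
210 = 4×45 + 30
45 = 1×30 + 15
30 = 2×15 + 0
gcd = 15, but 15 ∤ 2495, so the congruence has no solution.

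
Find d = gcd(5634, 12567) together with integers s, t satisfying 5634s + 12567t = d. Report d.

Euclidean algorithm:
12567 = 2·5634 + 1299
5634 = 4·1299 + 438
1299 = 2·438 + 423
438 = 1·423 + 15
423 = 28·15 + 3
15 = 5·3 + 0
gcd(5634, 12567) = 3.
Back-substituting:
3 = 423 − 28·15
3 = −28·438 + 29·423
3 = 29·1299 − 86·438
3 = −86·5634 + 373·1299
3 = 373·12567 − 832·5634
So 3 = (373)·12567 + (-832)·5634.

3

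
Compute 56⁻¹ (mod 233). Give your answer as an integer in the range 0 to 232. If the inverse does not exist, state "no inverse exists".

gcd(233, 56) by repeated division:
233 = 4*56 + 9
56 = 6*9 + 2
9 = 4*2 + 1
2 = 2*1 + 0
The gcd is 1. Working backward:
1 = 9 − 4·2
1 = −4·56 + 25·9
1 = 25·233 − 104·56
So 56·(-104) ≡ 1 (mod 233), and -104 ≡ 129 (mod 233).

129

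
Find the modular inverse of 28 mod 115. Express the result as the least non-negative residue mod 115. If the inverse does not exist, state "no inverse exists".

37

Apply the Euclidean algorithm to 115 and 28:
115 = 4×28 + 3
28 = 9×3 + 1
3 = 3×1 + 0
The gcd is 1. Working backward:
1 = 28 − 9·3
1 = −9·115 + 37·28
So 28·37 ≡ 1 (mod 115).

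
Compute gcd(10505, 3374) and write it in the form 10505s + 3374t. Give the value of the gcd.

1

Apply Euclid's algorithm to 10505 and 3374:
10505 = 3×3374 + 383
3374 = 8×383 + 310
383 = 1×310 + 73
310 = 4×73 + 18
73 = 4×18 + 1
18 = 18×1 + 0
gcd(10505, 3374) = 1.
Back-substituting:
1 = 73 − 4·18
1 = −4·310 + 17·73
1 = 17·383 − 21·310
1 = −21·3374 + 185·383
1 = 185·10505 − 576·3374
So 1 = (185)·10505 + (-576)·3374.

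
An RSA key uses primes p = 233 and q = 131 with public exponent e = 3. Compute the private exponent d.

20107

φ(n) = (p−1)(q−1) = 232·130 = 30160.
Need d with 3·d ≡ 1 (mod 30160). Apply the extended Euclidean algorithm:
30160 = 10053*3 + 1
3 = 3*1 + 0
Back-substitute:
1 = 30160 − 10053·3
So 3·(-10053) ≡ 1 (mod 30160), hence d ≡ -10053 ≡ 20107 (mod 30160).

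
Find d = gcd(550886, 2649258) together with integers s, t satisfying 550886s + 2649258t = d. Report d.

2

Apply Euclid's algorithm to 2649258 and 550886:
2649258 = 4·550886 + 445714
550886 = 1·445714 + 105172
445714 = 4·105172 + 25026
105172 = 4·25026 + 5068
25026 = 4·5068 + 4754
5068 = 1·4754 + 314
4754 = 15·314 + 44
314 = 7·44 + 6
44 = 7·6 + 2
6 = 3·2 + 0
gcd(550886, 2649258) = 2.
Working backward:
2 = 44 − 7·6
2 = −7·314 + 50·44
2 = 50·4754 − 757·314
2 = −757·5068 + 807·4754
2 = 807·25026 − 3985·5068
2 = −3985·105172 + 16747·25026
2 = 16747·445714 − 70973·105172
2 = −70973·550886 + 87720·445714
2 = 87720·2649258 − 421853·550886
So 2 = (87720)·2649258 + (-421853)·550886.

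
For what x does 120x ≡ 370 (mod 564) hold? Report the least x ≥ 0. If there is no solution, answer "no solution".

no solution

gcd(120, 564):
564 = 4·120 + 84
120 = 1·84 + 36
84 = 2·36 + 12
36 = 3·12 + 0
gcd = 12, but 12 ∤ 370, so the congruence has no solution.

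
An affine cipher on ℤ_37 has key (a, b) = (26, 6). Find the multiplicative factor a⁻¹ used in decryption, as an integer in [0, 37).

10

Apply the Euclidean algorithm to 37 and 26:
37 = 1·26 + 11
26 = 2·11 + 4
11 = 2·4 + 3
4 = 1·3 + 1
3 = 3·1 + 0
gcd = 1, so the inverse exists. Back-substitute:
1 = 4 − 3
1 = −11 + 3·4
1 = 3·26 − 7·11
1 = −7·37 + 10·26
So 26·10 ≡ 1 (mod 37).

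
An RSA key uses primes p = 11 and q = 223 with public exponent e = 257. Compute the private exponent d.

1313

φ(n) = (p−1)(q−1) = 10·222 = 2220.
Need d with 257·d ≡ 1 (mod 2220). Apply the extended Euclidean algorithm:
2220 = 8*257 + 164
257 = 1*164 + 93
164 = 1*93 + 71
93 = 1*71 + 22
71 = 3*22 + 5
22 = 4*5 + 2
5 = 2*2 + 1
2 = 2*1 + 0
Back-substitute:
1 = 5 − 2·2
1 = −2·22 + 9·5
1 = 9·71 − 29·22
1 = −29·93 + 38·71
1 = 38·164 − 67·93
1 = −67·257 + 105·164
1 = 105·2220 − 907·257
So 257·(-907) ≡ 1 (mod 2220), hence d ≡ -907 ≡ 1313 (mod 2220).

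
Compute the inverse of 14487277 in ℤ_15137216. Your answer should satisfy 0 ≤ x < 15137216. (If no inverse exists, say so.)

Extended Euclidean algorithm:
15137216 = 1×14487277 + 649939
14487277 = 22×649939 + 188619
649939 = 3×188619 + 84082
188619 = 2×84082 + 20455
84082 = 4×20455 + 2262
20455 = 9×2262 + 97
2262 = 23×97 + 31
97 = 3×31 + 4
31 = 7×4 + 3
4 = 1×3 + 1
3 = 3×1 + 0
gcd = 1, so the inverse exists. Back-substitute:
1 = 4 − 3
1 = −31 + 8·4
1 = 8·97 − 25·31
1 = −25·2262 + 583·97
1 = 583·20455 − 5272·2262
1 = −5272·84082 + 21671·20455
1 = 21671·188619 − 48614·84082
1 = −48614·649939 + 167513·188619
1 = 167513·14487277 − 3733900·649939
1 = −3733900·15137216 + 3901413·14487277
So 14487277·3901413 ≡ 1 (mod 15137216).

3901413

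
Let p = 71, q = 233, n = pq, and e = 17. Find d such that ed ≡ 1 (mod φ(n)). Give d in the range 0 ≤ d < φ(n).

φ(n) = (p−1)(q−1) = 70·232 = 16240.
Need d with 17·d ≡ 1 (mod 16240). Apply the extended Euclidean algorithm:
16240 = 955*17 + 5
17 = 3*5 + 2
5 = 2*2 + 1
2 = 2*1 + 0
Back-substitute:
1 = 5 − 2·2
1 = −2·17 + 7·5
1 = 7·16240 − 6687·17
So 17·(-6687) ≡ 1 (mod 16240), hence d ≡ -6687 ≡ 9553 (mod 16240).

9553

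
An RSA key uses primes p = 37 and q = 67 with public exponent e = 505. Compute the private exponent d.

φ(n) = (p−1)(q−1) = 36·66 = 2376.
Need d with 505·d ≡ 1 (mod 2376). Apply the extended Euclidean algorithm:
2376 = 4·505 + 356
505 = 1·356 + 149
356 = 2·149 + 58
149 = 2·58 + 33
58 = 1·33 + 25
33 = 1·25 + 8
25 = 3·8 + 1
8 = 8·1 + 0
Back-substitute:
1 = 25 − 3·8
1 = −3·33 + 4·25
1 = 4·58 − 7·33
1 = −7·149 + 18·58
1 = 18·356 − 43·149
1 = −43·505 + 61·356
1 = 61·2376 − 287·505
So 505·(-287) ≡ 1 (mod 2376), hence d ≡ -287 ≡ 2089 (mod 2376).

2089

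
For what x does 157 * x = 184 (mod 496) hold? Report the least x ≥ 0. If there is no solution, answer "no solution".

216

First find gcd(157, 496):
496 = 3·157 + 25
157 = 6·25 + 7
25 = 3·7 + 4
7 = 1·4 + 3
4 = 1·3 + 1
3 = 3·1 + 0
gcd = 1, so a unique solution mod 496 exists.
Back-substitute for the Bézout coefficients:
1 = 4 − 3
1 = −7 + 2·4
1 = 2·25 − 7·7
1 = −7·157 + 44·25
1 = 44·496 − 139·157
So 157·(-139) ≡ 1 (mod 496), giving 157⁻¹ ≡ 357.
x ≡ 157⁻¹·184 ≡ 357·184 ≡ 216 (mod 496).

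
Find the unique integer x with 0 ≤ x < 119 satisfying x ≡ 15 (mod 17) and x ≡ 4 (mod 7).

32

Write x = 15 + 17·k. Then 17·k ≡ 4 − 15 ≡ 3 (mod 7).
Need 17⁻¹ mod 7. Extended Euclid on (7, 3):
7 = 2·3 + 1
3 = 3·1 + 0
Back-substitute:
1 = 7 − 2·3
17⁻¹ ≡ 5 (mod 7), so k ≡ 5·3 ≡ 1 (mod 7).
x = 15 + 17·1 = 32.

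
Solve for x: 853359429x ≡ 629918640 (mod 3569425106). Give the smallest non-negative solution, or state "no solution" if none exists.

First find gcd(853359429, 3569425106):
3569425106 = 4*853359429 + 155987390
853359429 = 5*155987390 + 73422479
155987390 = 2*73422479 + 9142432
73422479 = 8*9142432 + 283023
9142432 = 32*283023 + 85696
283023 = 3*85696 + 25935
85696 = 3*25935 + 7891
25935 = 3*7891 + 2262
7891 = 3*2262 + 1105
2262 = 2*1105 + 52
1105 = 21*52 + 13
52 = 4*13 + 0
gcd = 13 and 13 | 629918640, so solutions exist. Divide through by 13: 65643033x ≡ 48455280 (mod 274571162).
Now find 65643033⁻¹ mod 274571162:
274571162 = 4·65643033 + 11999030
65643033 = 5·11999030 + 5647883
11999030 = 2·5647883 + 703264
5647883 = 8·703264 + 21771
703264 = 32·21771 + 6592
21771 = 3·6592 + 1995
6592 = 3·1995 + 607
1995 = 3·607 + 174
607 = 3·174 + 85
174 = 2·85 + 4
85 = 21·4 + 1
4 = 4·1 + 0
Back-substitute:
1 = 85 − 21·4
1 = −21·174 + 43·85
1 = 43·607 − 150·174
1 = −150·1995 + 493·607
1 = 493·6592 − 1629·1995
1 = −1629·21771 + 5380·6592
1 = 5380·703264 − 173789·21771
1 = −173789·5647883 + 1395692·703264
1 = 1395692·11999030 − 2965173·5647883
1 = −2965173·65643033 + 16221557·11999030
1 = 16221557·274571162 − 67851401·65643033
So 65643033·(-67851401) ≡ 1 (mod 274571162), i.e. 65643033⁻¹ ≡ 206719761.
Then x ≡ 206719761·48455280 ≡ 116755478 (mod 274571162); the smallest non-negative solution is x = 116755478.

116755478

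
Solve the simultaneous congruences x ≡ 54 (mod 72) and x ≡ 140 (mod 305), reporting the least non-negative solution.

Write x = 54 + 72·k. Then 72·k ≡ 140 − 54 ≡ 86 (mod 305).
Need 72⁻¹ mod 305. Extended Euclid on (305, 72):
305 = 4*72 + 17
72 = 4*17 + 4
17 = 4*4 + 1
4 = 4*1 + 0
Back-substitute:
1 = 17 − 4·4
1 = −4·72 + 17·17
1 = 17·305 − 72·72
72⁻¹ ≡ 233 (mod 305), so k ≡ 233·86 ≡ 213 (mod 305).
x = 54 + 72·213 = 15390.

15390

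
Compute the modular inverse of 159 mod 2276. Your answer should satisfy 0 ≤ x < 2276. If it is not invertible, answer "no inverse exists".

1775

Extended Euclidean algorithm:
2276 = 14*159 + 50
159 = 3*50 + 9
50 = 5*9 + 5
9 = 1*5 + 4
5 = 1*4 + 1
4 = 4*1 + 0
gcd = 1, so the inverse exists. Back-substitute:
1 = 5 − 4
1 = −9 + 2·5
1 = 2·50 − 11·9
1 = −11·159 + 35·50
1 = 35·2276 − 501·159
Hence 159⁻¹ ≡ -501 ≡ 1775 (mod 2276).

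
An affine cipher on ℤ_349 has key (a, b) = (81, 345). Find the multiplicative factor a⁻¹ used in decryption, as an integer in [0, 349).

293

Run Euclid on (349, 81):
349 = 4*81 + 25
81 = 3*25 + 6
25 = 4*6 + 1
6 = 6*1 + 0
gcd = 1, so the inverse exists. Back-substitute:
1 = 25 − 4·6
1 = −4·81 + 13·25
1 = 13·349 − 56·81
So 81·(-56) ≡ 1 (mod 349), and -56 ≡ 293 (mod 349).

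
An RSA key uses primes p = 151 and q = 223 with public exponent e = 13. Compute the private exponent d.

28177

φ(n) = (p−1)(q−1) = 150·222 = 33300.
Need d with 13·d ≡ 1 (mod 33300). Apply the extended Euclidean algorithm:
33300 = 2561*13 + 7
13 = 1*7 + 6
7 = 1*6 + 1
6 = 6*1 + 0
Back-substitute:
1 = 7 − 6
1 = −13 + 2·7
1 = 2·33300 − 5123·13
So 13·(-5123) ≡ 1 (mod 33300), hence d ≡ -5123 ≡ 28177 (mod 33300).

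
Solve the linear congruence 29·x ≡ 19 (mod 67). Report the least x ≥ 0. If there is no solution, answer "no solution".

First find gcd(29, 67):
67 = 2*29 + 9
29 = 3*9 + 2
9 = 4*2 + 1
2 = 2*1 + 0
gcd = 1, so a unique solution mod 67 exists.
Back-substitute for the Bézout coefficients:
1 = 9 − 4·2
1 = −4·29 + 13·9
1 = 13·67 − 30·29
So 29·(-30) ≡ 1 (mod 67), giving 29⁻¹ ≡ 37.
x ≡ 29⁻¹·19 ≡ 37·19 ≡ 33 (mod 67).

33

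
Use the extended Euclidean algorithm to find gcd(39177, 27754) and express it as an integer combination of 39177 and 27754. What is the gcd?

1

Apply Euclid's algorithm to 39177 and 27754:
39177 = 1*27754 + 11423
27754 = 2*11423 + 4908
11423 = 2*4908 + 1607
4908 = 3*1607 + 87
1607 = 18*87 + 41
87 = 2*41 + 5
41 = 8*5 + 1
5 = 5*1 + 0
gcd(39177, 27754) = 1.
Back-substituting:
1 = 41 − 8·5
1 = −8·87 + 17·41
1 = 17·1607 − 314·87
1 = −314·4908 + 959·1607
1 = 959·11423 − 2232·4908
1 = −2232·27754 + 5423·11423
1 = 5423·39177 − 7655·27754
So 1 = (5423)·39177 + (-7655)·27754.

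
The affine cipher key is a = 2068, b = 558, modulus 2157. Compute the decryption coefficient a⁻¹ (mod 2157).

Apply the Euclidean algorithm to 2157 and 2068:
2157 = 1·2068 + 89
2068 = 23·89 + 21
89 = 4·21 + 5
21 = 4·5 + 1
5 = 5·1 + 0
The gcd is 1. Working backward:
1 = 21 − 4·5
1 = −4·89 + 17·21
1 = 17·2068 − 395·89
1 = −395·2157 + 412·2068
So 2068·412 ≡ 1 (mod 2157).

412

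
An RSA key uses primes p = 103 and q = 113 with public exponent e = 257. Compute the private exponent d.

φ(n) = (p−1)(q−1) = 102·112 = 11424.
Need d with 257·d ≡ 1 (mod 11424). Apply the extended Euclidean algorithm:
11424 = 44·257 + 116
257 = 2·116 + 25
116 = 4·25 + 16
25 = 1·16 + 9
16 = 1·9 + 7
9 = 1·7 + 2
7 = 3·2 + 1
2 = 2·1 + 0
Back-substitute:
1 = 7 − 3·2
1 = −3·9 + 4·7
1 = 4·16 − 7·9
1 = −7·25 + 11·16
1 = 11·116 − 51·25
1 = −51·257 + 113·116
1 = 113·11424 − 5023·257
So 257·(-5023) ≡ 1 (mod 11424), hence d ≡ -5023 ≡ 6401 (mod 11424).

6401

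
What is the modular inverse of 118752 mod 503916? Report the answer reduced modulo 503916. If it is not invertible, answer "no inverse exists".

Compute gcd(118752, 503916):
503916 = 4×118752 + 28908
118752 = 4×28908 + 3120
28908 = 9×3120 + 828
3120 = 3×828 + 636
828 = 1×636 + 192
636 = 3×192 + 60
192 = 3×60 + 12
60 = 5×12 + 0
Since gcd = 12 > 1, 118752 is not a unit mod 503916.

no inverse exists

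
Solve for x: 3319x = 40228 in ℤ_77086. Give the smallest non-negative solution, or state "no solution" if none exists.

First find gcd(3319, 77086):
77086 = 23*3319 + 749
3319 = 4*749 + 323
749 = 2*323 + 103
323 = 3*103 + 14
103 = 7*14 + 5
14 = 2*5 + 4
5 = 1*4 + 1
4 = 4*1 + 0
gcd = 1, so a unique solution mod 77086 exists.
Back-substitute for the Bézout coefficients:
1 = 5 − 4
1 = −14 + 3·5
1 = 3·103 − 22·14
1 = −22·323 + 69·103
1 = 69·749 − 160·323
1 = −160·3319 + 709·749
1 = 709·77086 − 16467·3319
So 3319·(-16467) ≡ 1 (mod 77086), giving 3319⁻¹ ≡ 60619.
x ≡ 3319⁻¹·40228 ≡ 60619·40228 ≡ 42608 (mod 77086).

42608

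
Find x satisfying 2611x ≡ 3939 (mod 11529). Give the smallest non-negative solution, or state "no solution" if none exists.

gcd(2611, 11529):
11529 = 4·2611 + 1085
2611 = 2·1085 + 441
1085 = 2·441 + 203
441 = 2·203 + 35
203 = 5·35 + 28
35 = 1·28 + 7
28 = 4·7 + 0
gcd = 7, but 7 ∤ 3939, so the congruence has no solution.

no solution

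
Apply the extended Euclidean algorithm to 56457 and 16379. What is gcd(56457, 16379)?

Apply Euclid's algorithm to 56457 and 16379:
56457 = 3·16379 + 7320
16379 = 2·7320 + 1739
7320 = 4·1739 + 364
1739 = 4·364 + 283
364 = 1·283 + 81
283 = 3·81 + 40
81 = 2·40 + 1
40 = 40·1 + 0
gcd(56457, 16379) = 1.
Back-substituting:
1 = 81 − 2·40
1 = −2·283 + 7·81
1 = 7·364 − 9·283
1 = −9·1739 + 43·364
1 = 43·7320 − 181·1739
1 = −181·16379 + 405·7320
1 = 405·56457 − 1396·16379
So 1 = (405)·56457 + (-1396)·16379.

1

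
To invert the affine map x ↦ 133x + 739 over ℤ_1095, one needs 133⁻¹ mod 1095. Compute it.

247

Run Euclid on (1095, 133):
1095 = 8*133 + 31
133 = 4*31 + 9
31 = 3*9 + 4
9 = 2*4 + 1
4 = 4*1 + 0
gcd = 1, so the inverse exists. Back-substitute:
1 = 9 − 2·4
1 = −2·31 + 7·9
1 = 7·133 − 30·31
1 = −30·1095 + 247·133
So 133·247 ≡ 1 (mod 1095).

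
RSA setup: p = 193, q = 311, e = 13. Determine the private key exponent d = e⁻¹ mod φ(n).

9157

φ(n) = (p−1)(q−1) = 192·310 = 59520.
Need d with 13·d ≡ 1 (mod 59520). Apply the extended Euclidean algorithm:
59520 = 4578×13 + 6
13 = 2×6 + 1
6 = 6×1 + 0
Back-substitute:
1 = 13 − 2·6
1 = −2·59520 + 9157·13
So 13·9157 ≡ 1 (mod 59520), hence d = 9157.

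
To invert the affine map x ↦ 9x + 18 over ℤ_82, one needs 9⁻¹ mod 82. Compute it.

73

Run Euclid on (82, 9):
82 = 9·9 + 1
9 = 9·1 + 0
gcd = 1, so the inverse exists. Back-substitute:
1 = 82 − 9·9
So 9·(-9) ≡ 1 (mod 82), and -9 ≡ 73 (mod 82).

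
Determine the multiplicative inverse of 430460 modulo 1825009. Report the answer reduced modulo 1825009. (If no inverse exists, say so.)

971101

gcd(1825009, 430460) by repeated division:
1825009 = 4*430460 + 103169
430460 = 4*103169 + 17784
103169 = 5*17784 + 14249
17784 = 1*14249 + 3535
14249 = 4*3535 + 109
3535 = 32*109 + 47
109 = 2*47 + 15
47 = 3*15 + 2
15 = 7*2 + 1
2 = 2*1 + 0
gcd = 1, so the inverse exists. Back-substitute:
1 = 15 − 7·2
1 = −7·47 + 22·15
1 = 22·109 − 51·47
1 = −51·3535 + 1654·109
1 = 1654·14249 − 6667·3535
1 = −6667·17784 + 8321·14249
1 = 8321·103169 − 48272·17784
1 = −48272·430460 + 201409·103169
1 = 201409·1825009 − 853908·430460
So 430460·(-853908) ≡ 1 (mod 1825009), and -853908 ≡ 971101 (mod 1825009).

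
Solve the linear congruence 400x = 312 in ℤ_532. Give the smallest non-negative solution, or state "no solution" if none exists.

46

First find gcd(400, 532):
532 = 1*400 + 132
400 = 3*132 + 4
132 = 33*4 + 0
gcd = 4 and 4 | 312, so solutions exist. Divide through by 4: 100x ≡ 78 (mod 133).
Now find 100⁻¹ mod 133:
133 = 1·100 + 33
100 = 3·33 + 1
33 = 33·1 + 0
Back-substitute:
1 = 100 − 3·33
1 = −3·133 + 4·100
So 100⁻¹ ≡ 4 (mod 133).
Then x ≡ 4·78 ≡ 46 (mod 133); the smallest non-negative solution is x = 46.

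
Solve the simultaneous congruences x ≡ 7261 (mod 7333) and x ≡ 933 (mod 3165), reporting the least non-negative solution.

2089833

Write x = 7261 + 7333·k. Then 7333·k ≡ 933 − 7261 ≡ 2 (mod 3165).
Need 7333⁻¹ mod 3165. Extended Euclid on (3165, 1003):
3165 = 3*1003 + 156
1003 = 6*156 + 67
156 = 2*67 + 22
67 = 3*22 + 1
22 = 22*1 + 0
Back-substitute:
1 = 67 − 3·22
1 = −3·156 + 7·67
1 = 7·1003 − 45·156
1 = −45·3165 + 142·1003
7333⁻¹ ≡ 142 (mod 3165), so k ≡ 142·2 ≡ 284 (mod 3165).
x = 7261 + 7333·284 = 2089833.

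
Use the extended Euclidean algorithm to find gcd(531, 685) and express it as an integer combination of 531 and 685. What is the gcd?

Repeated division:
685 = 1·531 + 154
531 = 3·154 + 69
154 = 2·69 + 16
69 = 4·16 + 5
16 = 3·5 + 1
5 = 5·1 + 0
gcd(531, 685) = 1.
Back-substituting:
1 = 16 − 3·5
1 = −3·69 + 13·16
1 = 13·154 − 29·69
1 = −29·531 + 100·154
1 = 100·685 − 129·531
So 1 = (100)·685 + (-129)·531.

1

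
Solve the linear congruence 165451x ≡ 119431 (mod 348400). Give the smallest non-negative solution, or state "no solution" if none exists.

First find gcd(165451, 348400):
348400 = 2·165451 + 17498
165451 = 9·17498 + 7969
17498 = 2·7969 + 1560
7969 = 5·1560 + 169
1560 = 9·169 + 39
169 = 4·39 + 13
39 = 3·13 + 0
gcd = 13 and 13 | 119431, so solutions exist. Divide through by 13: 12727x ≡ 9187 (mod 26800).
Now find 12727⁻¹ mod 26800:
26800 = 2*12727 + 1346
12727 = 9*1346 + 613
1346 = 2*613 + 120
613 = 5*120 + 13
120 = 9*13 + 3
13 = 4*3 + 1
3 = 3*1 + 0
Back-substitute:
1 = 13 − 4·3
1 = −4·120 + 37·13
1 = 37·613 − 189·120
1 = −189·1346 + 415·613
1 = 415·12727 − 3924·1346
1 = −3924·26800 + 8263·12727
So 12727⁻¹ ≡ 8263 (mod 26800).
Then x ≡ 8263·9187 ≡ 14581 (mod 26800); the smallest non-negative solution is x = 14581.

14581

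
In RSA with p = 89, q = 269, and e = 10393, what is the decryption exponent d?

7881

φ(n) = (p−1)(q−1) = 88·268 = 23584.
Need d with 10393·d ≡ 1 (mod 23584). Apply the extended Euclidean algorithm:
23584 = 2·10393 + 2798
10393 = 3·2798 + 1999
2798 = 1·1999 + 799
1999 = 2·799 + 401
799 = 1·401 + 398
401 = 1·398 + 3
398 = 132·3 + 2
3 = 1·2 + 1
2 = 2·1 + 0
Back-substitute:
1 = 3 − 2
1 = −398 + 133·3
1 = 133·401 − 134·398
1 = −134·799 + 267·401
1 = 267·1999 − 668·799
1 = −668·2798 + 935·1999
1 = 935·10393 − 3473·2798
1 = −3473·23584 + 7881·10393
So 10393·7881 ≡ 1 (mod 23584), hence d = 7881.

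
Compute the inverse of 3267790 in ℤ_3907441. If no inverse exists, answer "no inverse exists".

Run Euclid on (3907441, 3267790):
3907441 = 1×3267790 + 639651
3267790 = 5×639651 + 69535
639651 = 9×69535 + 13836
69535 = 5×13836 + 355
13836 = 38×355 + 346
355 = 1×346 + 9
346 = 38×9 + 4
9 = 2×4 + 1
4 = 4×1 + 0
gcd = 1, so the inverse exists. Back-substitute:
1 = 9 − 2·4
1 = −2·346 + 77·9
1 = 77·355 − 79·346
1 = −79·13836 + 3079·355
1 = 3079·69535 − 15474·13836
1 = −15474·639651 + 142345·69535
1 = 142345·3267790 − 727199·639651
1 = −727199·3907441 + 869544·3267790
So 3267790·869544 ≡ 1 (mod 3907441).

869544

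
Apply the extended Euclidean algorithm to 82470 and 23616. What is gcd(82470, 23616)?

6

Repeated division:
82470 = 3*23616 + 11622
23616 = 2*11622 + 372
11622 = 31*372 + 90
372 = 4*90 + 12
90 = 7*12 + 6
12 = 2*6 + 0
gcd(82470, 23616) = 6.
Express as a combination:
6 = 90 − 7·12
6 = −7·372 + 29·90
6 = 29·11622 − 906·372
6 = −906·23616 + 1841·11622
6 = 1841·82470 − 6429·23616
So 6 = (1841)·82470 + (-6429)·23616.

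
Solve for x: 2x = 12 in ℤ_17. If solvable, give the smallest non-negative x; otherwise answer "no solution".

6

First find gcd(2, 17):
17 = 8×2 + 1
2 = 2×1 + 0
gcd = 1, so a unique solution mod 17 exists.
Back-substitute for the Bézout coefficients:
1 = 17 − 8·2
So 2·(-8) ≡ 1 (mod 17), giving 2⁻¹ ≡ 9.
x ≡ 2⁻¹·12 ≡ 9·12 ≡ 6 (mod 17).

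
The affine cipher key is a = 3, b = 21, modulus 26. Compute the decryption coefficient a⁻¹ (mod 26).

Run Euclid on (26, 3):
26 = 8×3 + 2
3 = 1×2 + 1
2 = 2×1 + 0
gcd = 1, so the inverse exists. Back-substitute:
1 = 3 − 2
1 = −26 + 9·3
So 3·9 ≡ 1 (mod 26).

9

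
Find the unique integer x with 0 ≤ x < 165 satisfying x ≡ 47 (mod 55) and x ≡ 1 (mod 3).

157

Write x = 47 + 55·k. Then 55·k ≡ 1 − 47 ≡ 2 (mod 3).
Need 55⁻¹ mod 3. Extended Euclid on (3, 1):
3 = 3·1 + 0
55⁻¹ ≡ 1 (mod 3), so k ≡ 1·2 ≡ 2 (mod 3).
x = 47 + 55·2 = 157.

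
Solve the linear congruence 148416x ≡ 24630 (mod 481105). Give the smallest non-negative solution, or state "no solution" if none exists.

First find gcd(148416, 481105):
481105 = 3*148416 + 35857
148416 = 4*35857 + 4988
35857 = 7*4988 + 941
4988 = 5*941 + 283
941 = 3*283 + 92
283 = 3*92 + 7
92 = 13*7 + 1
7 = 7*1 + 0
gcd = 1, so a unique solution mod 481105 exists.
Back-substitute for the Bézout coefficients:
1 = 92 − 13·7
1 = −13·283 + 40·92
1 = 40·941 − 133·283
1 = −133·4988 + 705·941
1 = 705·35857 − 5068·4988
1 = −5068·148416 + 20977·35857
1 = 20977·481105 − 67999·148416
So 148416·(-67999) ≡ 1 (mod 481105), giving 148416⁻¹ ≡ 413106.
x ≡ 148416⁻¹·24630 ≡ 413106·24630 ≡ 392240 (mod 481105).

392240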